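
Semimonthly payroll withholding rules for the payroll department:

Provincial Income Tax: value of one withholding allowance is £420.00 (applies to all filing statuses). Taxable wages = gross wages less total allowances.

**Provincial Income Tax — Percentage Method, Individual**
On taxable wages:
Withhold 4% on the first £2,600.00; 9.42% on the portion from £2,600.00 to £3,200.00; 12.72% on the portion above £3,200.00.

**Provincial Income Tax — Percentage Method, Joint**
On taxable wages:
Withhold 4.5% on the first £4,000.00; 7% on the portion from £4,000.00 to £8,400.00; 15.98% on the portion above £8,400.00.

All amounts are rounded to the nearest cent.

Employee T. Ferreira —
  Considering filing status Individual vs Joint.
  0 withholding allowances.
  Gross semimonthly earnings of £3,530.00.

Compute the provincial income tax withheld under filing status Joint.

Provincial Income Tax (Joint): taxable = £3,530.00
  4.5% × £3,530.00 = £158.85

£158.85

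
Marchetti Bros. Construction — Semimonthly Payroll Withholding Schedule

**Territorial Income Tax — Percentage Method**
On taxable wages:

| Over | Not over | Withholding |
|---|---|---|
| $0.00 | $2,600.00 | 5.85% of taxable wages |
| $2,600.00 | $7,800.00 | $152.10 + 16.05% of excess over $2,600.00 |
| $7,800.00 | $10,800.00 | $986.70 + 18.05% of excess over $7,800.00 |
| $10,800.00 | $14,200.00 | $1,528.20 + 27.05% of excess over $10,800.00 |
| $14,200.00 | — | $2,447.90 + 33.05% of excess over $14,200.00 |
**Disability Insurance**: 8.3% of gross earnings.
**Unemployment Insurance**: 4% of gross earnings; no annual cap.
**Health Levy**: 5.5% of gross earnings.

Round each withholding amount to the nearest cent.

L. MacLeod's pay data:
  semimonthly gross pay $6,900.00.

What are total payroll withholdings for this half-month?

$2,070.45

Territorial Income Tax: taxable = $6,900.00
  $152.10 + 16.05% × ($6,900.00 − $2,600.00) = $152.10 + 16.05% × $4,300.00 = $842.25
Disability Insurance: 8.3% × $6,900.00 = $572.70
Unemployment Insurance: 4% × $6,900.00 = $276.00
Health Levy: 5.5% × $6,900.00 = $379.50
Total: $842.25 + $572.70 + $276.00 + $379.50 = $2,070.45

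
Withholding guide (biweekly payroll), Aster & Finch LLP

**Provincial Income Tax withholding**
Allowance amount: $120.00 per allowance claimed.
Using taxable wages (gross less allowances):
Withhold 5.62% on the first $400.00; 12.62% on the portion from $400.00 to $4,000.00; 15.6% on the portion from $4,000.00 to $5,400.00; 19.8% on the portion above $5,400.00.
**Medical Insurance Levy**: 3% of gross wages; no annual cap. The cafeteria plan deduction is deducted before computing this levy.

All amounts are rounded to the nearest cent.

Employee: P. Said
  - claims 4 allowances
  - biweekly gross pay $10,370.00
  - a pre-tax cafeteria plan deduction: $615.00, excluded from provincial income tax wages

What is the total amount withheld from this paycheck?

Provincial Income Tax: taxable = $10,370.00 − $615.00 − 4×$120.00 = $9,275.00
  $695.20 + 19.8% × ($9,275.00 − $5,400.00) = $695.20 + 19.8% × $3,875.00 = $1,462.45
Medical Insurance Levy: 3% × $9,755.00 = $292.65
Total: $1,462.45 + $292.65 = $1,755.10

$1,755.10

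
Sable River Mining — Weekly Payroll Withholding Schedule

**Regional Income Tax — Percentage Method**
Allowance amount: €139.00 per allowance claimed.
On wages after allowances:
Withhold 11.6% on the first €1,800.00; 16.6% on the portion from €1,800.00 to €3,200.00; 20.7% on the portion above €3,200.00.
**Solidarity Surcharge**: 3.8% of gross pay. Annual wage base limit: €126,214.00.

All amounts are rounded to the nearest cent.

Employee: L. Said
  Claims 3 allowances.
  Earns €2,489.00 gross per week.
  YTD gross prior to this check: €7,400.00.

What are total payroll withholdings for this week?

Regional Income Tax: taxable = €2,489.00 − 3×€139.00 = €2,072.00
  €208.80 + 16.6% × (€2,072.00 − €1,800.00) = €208.80 + 16.6% × €272.00 = €253.95
Solidarity Surcharge: 3.8% × €2,489.00 = €94.58
Total: €253.95 + €94.58 = €348.53

€348.53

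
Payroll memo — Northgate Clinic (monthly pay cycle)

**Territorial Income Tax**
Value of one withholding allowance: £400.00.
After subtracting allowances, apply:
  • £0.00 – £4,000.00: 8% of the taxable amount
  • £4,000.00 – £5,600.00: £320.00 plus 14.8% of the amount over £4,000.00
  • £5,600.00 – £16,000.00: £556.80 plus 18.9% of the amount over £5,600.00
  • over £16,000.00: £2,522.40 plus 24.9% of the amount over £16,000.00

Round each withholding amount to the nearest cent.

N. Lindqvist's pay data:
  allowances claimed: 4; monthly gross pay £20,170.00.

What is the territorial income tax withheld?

£3,162.33

Territorial Income Tax: taxable = £20,170.00 − 4×£400.00 = £18,570.00
  £2,522.40 + 24.9% × (£18,570.00 − £16,000.00) = £2,522.40 + 24.9% × £2,570.00 = £3,162.33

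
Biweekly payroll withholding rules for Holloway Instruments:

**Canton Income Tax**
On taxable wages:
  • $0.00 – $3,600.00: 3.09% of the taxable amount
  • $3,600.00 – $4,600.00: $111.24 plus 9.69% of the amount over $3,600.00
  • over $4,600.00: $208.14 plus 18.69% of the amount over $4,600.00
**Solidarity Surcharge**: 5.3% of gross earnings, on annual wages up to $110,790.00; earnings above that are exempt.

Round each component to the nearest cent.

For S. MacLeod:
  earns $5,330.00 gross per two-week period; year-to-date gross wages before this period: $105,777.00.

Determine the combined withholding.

Canton Income Tax: taxable = $5,330.00
  $208.14 + 18.69% × ($5,330.00 − $4,600.00) = $208.14 + 18.69% × $730.00 = $344.58
Solidarity Surcharge: cap $110,790.00 − YTD $105,777.00 = $5,013.00 subject; 5.3% × $5,013.00 = $265.69
Total: $344.58 + $265.69 = $610.27

$610.27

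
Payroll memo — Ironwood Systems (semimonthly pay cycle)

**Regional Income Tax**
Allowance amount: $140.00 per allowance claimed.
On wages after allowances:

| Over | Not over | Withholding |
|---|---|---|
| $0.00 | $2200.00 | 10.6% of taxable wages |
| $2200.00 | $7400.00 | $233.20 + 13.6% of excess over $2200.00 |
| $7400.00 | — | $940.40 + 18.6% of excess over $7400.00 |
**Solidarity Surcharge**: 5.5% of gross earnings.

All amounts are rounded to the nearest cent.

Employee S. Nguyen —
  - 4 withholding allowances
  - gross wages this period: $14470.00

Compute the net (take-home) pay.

Regional Income Tax: taxable = $14470.00 − 4×$140.00 = $13910.00
  $940.40 + 18.6% × ($13910.00 − $7400.00) = $940.40 + 18.6% × $6510.00 = $2151.26
Solidarity Surcharge: 5.5% × $14470.00 = $795.85
Total withheld: $2151.26 + $795.85 = $2947.11
Net pay: $14470.00 − $2947.11 = $11522.89

$11522.89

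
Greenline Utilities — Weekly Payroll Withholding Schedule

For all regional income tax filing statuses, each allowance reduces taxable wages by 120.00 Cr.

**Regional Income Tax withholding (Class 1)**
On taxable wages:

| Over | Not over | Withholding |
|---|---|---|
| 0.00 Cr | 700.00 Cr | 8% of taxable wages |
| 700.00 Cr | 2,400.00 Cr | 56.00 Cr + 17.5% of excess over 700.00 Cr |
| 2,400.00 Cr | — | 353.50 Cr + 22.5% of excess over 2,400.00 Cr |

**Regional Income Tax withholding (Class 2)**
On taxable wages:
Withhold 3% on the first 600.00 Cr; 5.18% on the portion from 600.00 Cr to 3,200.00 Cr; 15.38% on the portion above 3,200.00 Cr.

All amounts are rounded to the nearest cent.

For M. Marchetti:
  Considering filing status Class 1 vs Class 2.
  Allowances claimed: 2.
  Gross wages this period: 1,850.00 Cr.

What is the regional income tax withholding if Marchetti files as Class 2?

70.32 Cr

Regional Income Tax (Class 2): taxable = 1,850.00 Cr − 2×120.00 Cr = 1,610.00 Cr
  18.00 Cr + 5.18% × (1,610.00 Cr − 600.00 Cr) = 18.00 Cr + 5.18% × 1,010.00 Cr = 70.32 Cr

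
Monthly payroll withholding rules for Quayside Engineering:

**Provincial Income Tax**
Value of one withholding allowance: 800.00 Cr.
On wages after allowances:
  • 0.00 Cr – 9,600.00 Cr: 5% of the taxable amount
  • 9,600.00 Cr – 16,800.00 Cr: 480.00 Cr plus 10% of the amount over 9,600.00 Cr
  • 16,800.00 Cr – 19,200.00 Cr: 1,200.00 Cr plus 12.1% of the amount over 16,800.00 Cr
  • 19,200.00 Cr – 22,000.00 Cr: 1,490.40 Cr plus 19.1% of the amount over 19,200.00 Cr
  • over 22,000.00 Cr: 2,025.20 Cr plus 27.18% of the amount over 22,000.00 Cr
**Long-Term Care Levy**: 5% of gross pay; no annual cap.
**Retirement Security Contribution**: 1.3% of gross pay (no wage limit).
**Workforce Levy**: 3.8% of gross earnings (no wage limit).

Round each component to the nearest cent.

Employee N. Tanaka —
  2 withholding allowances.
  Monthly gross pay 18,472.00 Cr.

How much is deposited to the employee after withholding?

Provincial Income Tax: taxable = 18,472.00 Cr − 2×800.00 Cr = 16,872.00 Cr
  1,200.00 Cr + 12.1% × (16,872.00 Cr − 16,800.00 Cr) = 1,200.00 Cr + 12.1% × 72.00 Cr = 1,208.71 Cr
Long-Term Care Levy: 5% × 18,472.00 Cr = 923.60 Cr
Retirement Security Contribution: 1.3% × 18,472.00 Cr = 240.14 Cr
Workforce Levy: 3.8% × 18,472.00 Cr = 701.94 Cr
Total withheld: 1,208.71 Cr + 923.60 Cr + 240.14 Cr + 701.94 Cr = 3,074.39 Cr
Net pay: 18,472.00 Cr − 3,074.39 Cr = 15,397.61 Cr

15,397.61 Cr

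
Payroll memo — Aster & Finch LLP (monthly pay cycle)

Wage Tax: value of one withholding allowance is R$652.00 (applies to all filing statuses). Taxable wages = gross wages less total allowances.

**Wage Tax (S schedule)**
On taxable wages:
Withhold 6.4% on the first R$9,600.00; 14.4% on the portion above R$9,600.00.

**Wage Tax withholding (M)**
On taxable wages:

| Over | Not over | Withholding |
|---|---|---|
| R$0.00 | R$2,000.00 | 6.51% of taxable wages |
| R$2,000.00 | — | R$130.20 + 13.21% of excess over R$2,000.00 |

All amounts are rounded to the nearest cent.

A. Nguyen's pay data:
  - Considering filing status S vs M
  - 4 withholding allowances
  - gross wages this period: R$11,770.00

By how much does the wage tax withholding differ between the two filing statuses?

R$489.93

Wage Tax (S): taxable = R$11,770.00 − 4×R$652.00 = R$9,162.00
  6.4% × R$9,162.00 = R$586.37
Wage Tax (M): taxable = R$11,770.00 − 4×R$652.00 = R$9,162.00
  R$130.20 + 13.21% × (R$9,162.00 − R$2,000.00) = R$130.20 + 13.21% × R$7,162.00 = R$1,076.30
Difference: |R$586.37 − R$1,076.30| = R$489.93 (higher under M)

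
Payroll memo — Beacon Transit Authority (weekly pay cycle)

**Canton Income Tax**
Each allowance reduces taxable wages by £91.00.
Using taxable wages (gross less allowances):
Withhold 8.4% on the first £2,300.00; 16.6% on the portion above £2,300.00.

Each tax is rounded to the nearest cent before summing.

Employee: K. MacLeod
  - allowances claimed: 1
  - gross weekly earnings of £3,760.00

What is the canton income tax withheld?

£420.45

Canton Income Tax: taxable = £3,760.00 − 1×£91.00 = £3,669.00
  £193.20 + 16.6% × (£3,669.00 − £2,300.00) = £193.20 + 16.6% × £1,369.00 = £420.45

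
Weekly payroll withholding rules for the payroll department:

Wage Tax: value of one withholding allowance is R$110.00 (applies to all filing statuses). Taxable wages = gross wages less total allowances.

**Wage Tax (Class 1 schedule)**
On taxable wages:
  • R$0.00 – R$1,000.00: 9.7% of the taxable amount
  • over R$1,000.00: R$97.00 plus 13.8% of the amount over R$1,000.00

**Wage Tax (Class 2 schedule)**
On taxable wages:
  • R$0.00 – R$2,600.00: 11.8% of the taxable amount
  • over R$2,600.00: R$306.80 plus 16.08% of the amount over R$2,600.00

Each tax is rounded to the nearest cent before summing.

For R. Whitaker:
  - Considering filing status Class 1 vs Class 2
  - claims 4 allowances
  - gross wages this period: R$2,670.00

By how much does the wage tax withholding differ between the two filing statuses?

R$3.60

Wage Tax (Class 1): taxable = R$2,670.00 − 4×R$110.00 = R$2,230.00
  R$97.00 + 13.8% × (R$2,230.00 − R$1,000.00) = R$97.00 + 13.8% × R$1,230.00 = R$266.74
Wage Tax (Class 2): taxable = R$2,670.00 − 4×R$110.00 = R$2,230.00
  11.8% × R$2,230.00 = R$263.14
Difference: |R$266.74 − R$263.14| = R$3.60 (higher under Class 1)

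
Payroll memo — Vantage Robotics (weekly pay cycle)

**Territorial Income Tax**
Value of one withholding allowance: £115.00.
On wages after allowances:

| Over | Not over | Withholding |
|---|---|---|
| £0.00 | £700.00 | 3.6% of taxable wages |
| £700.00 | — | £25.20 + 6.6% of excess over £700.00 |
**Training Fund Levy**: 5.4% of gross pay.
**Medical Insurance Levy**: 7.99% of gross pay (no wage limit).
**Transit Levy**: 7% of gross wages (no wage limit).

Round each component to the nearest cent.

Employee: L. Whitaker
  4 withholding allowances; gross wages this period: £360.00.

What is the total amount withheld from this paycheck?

Territorial Income Tax: taxable = £360.00 − 4×£115.00 = £-100.00
  Taxable ≤ 0 → £0.00
Training Fund Levy: 5.4% × £360.00 = £19.44
Medical Insurance Levy: 7.99% × £360.00 = £28.76
Transit Levy: 7% × £360.00 = £25.20
Total: £0.00 + £19.44 + £28.76 + £25.20 = £73.40

£73.40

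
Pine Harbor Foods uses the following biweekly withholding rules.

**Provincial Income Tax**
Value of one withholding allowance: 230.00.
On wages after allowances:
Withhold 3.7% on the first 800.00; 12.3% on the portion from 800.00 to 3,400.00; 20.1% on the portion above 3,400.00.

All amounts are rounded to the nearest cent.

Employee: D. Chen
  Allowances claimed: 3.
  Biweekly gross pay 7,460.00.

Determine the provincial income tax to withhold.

Provincial Income Tax: taxable = 7,460.00 − 3×230.00 = 6,770.00
  349.40 + 20.1% × (6,770.00 − 3,400.00) = 349.40 + 20.1% × 3,370.00 = 1,026.77

1,026.77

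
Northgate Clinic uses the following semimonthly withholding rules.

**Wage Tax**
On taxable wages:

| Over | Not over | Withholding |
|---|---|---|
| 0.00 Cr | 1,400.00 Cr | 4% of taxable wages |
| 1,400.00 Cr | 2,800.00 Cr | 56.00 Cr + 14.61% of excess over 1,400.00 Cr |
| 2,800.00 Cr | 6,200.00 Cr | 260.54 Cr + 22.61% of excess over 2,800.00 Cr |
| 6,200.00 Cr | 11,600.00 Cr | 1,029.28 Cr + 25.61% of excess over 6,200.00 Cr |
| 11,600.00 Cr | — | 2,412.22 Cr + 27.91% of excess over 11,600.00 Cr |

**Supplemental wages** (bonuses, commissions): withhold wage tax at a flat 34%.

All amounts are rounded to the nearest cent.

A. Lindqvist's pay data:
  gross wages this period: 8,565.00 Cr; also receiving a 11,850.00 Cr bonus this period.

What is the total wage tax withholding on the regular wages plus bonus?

5,663.96 Cr

Wage Tax: taxable = 8,565.00 Cr
  1,029.28 Cr + 25.61% × (8,565.00 Cr − 6,200.00 Cr) = 1,029.28 Cr + 25.61% × 2,365.00 Cr = 1,634.96 Cr
Supplemental (34% flat on bonus): 34% × 11,850.00 Cr = 4,029.00 Cr
Total wage tax: 1,634.96 Cr + 4,029.00 Cr = 5,663.96 Cr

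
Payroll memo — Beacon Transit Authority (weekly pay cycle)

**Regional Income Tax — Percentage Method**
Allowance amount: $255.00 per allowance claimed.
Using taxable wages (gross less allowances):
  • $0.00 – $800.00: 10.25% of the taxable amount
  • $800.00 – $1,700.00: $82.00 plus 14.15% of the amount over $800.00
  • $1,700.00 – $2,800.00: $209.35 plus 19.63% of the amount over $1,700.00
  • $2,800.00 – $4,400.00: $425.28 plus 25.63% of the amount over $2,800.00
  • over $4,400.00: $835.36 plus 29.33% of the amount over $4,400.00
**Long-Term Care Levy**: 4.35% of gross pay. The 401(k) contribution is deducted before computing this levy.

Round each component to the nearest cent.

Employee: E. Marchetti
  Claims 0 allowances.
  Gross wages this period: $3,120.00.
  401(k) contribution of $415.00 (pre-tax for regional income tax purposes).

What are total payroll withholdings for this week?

Regional Income Tax: taxable = $3,120.00 − $415.00 = $2,705.00
  $209.35 + 19.63% × ($2,705.00 − $1,700.00) = $209.35 + 19.63% × $1,005.00 = $406.63
Long-Term Care Levy: 4.35% × $2,705.00 = $117.67
Total: $406.63 + $117.67 = $524.30

$524.30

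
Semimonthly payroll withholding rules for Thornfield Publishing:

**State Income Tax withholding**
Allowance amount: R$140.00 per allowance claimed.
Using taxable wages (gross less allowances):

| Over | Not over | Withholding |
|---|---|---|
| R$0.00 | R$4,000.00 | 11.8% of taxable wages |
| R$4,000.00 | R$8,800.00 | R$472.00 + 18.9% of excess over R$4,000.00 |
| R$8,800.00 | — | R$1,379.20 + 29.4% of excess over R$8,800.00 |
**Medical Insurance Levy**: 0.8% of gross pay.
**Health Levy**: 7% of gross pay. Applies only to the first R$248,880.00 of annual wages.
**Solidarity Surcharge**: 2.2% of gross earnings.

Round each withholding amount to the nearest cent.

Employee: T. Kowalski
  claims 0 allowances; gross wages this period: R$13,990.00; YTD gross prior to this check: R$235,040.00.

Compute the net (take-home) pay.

State Income Tax: taxable = R$13,990.00
  R$1,379.20 + 29.4% × (R$13,990.00 − R$8,800.00) = R$1,379.20 + 29.4% × R$5,190.00 = R$2,905.06
Medical Insurance Levy: 0.8% × R$13,990.00 = R$111.92
Health Levy: cap R$248,880.00 − YTD R$235,040.00 = R$13,840.00 subject; 7% × R$13,840.00 = R$968.80
Solidarity Surcharge: 2.2% × R$13,990.00 = R$307.78
Total withheld: R$2,905.06 + R$111.92 + R$968.80 + R$307.78 = R$4,293.56
Net pay: R$13,990.00 − R$4,293.56 = R$9,696.44

R$9,696.44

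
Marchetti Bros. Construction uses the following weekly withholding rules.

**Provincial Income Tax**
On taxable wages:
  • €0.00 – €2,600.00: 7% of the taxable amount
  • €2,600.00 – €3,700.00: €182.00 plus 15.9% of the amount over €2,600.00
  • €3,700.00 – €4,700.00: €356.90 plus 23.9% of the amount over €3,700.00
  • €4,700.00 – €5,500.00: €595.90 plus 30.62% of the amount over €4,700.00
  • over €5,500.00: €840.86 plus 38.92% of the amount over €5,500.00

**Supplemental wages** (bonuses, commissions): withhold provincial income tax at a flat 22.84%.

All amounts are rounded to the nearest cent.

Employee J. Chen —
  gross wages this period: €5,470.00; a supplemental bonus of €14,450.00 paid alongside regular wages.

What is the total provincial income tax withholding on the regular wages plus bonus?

Provincial Income Tax: taxable = €5,470.00
  €595.90 + 30.62% × (€5,470.00 − €4,700.00) = €595.90 + 30.62% × €770.00 = €831.67
Supplemental (22.84% flat on bonus): 22.84% × €14,450.00 = €3,300.38
Total provincial income tax: €831.67 + €3,300.38 = €4,132.05

€4,132.05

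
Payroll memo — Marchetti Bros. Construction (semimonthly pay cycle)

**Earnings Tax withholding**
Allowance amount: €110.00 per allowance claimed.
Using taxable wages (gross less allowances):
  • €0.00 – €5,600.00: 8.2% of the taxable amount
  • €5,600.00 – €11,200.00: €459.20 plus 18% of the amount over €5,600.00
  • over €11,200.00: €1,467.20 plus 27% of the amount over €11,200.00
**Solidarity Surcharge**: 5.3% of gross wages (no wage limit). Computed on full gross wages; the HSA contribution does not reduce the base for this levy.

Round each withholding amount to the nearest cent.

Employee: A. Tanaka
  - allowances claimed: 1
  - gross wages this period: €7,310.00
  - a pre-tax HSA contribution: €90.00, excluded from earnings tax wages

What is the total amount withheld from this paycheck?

Earnings Tax: taxable = €7,310.00 − €90.00 − 1×€110.00 = €7,110.00
  €459.20 + 18% × (€7,110.00 − €5,600.00) = €459.20 + 18% × €1,510.00 = €731.00
Solidarity Surcharge: 5.3% × €7,310.00 = €387.43
Total: €731.00 + €387.43 = €1,118.43

€1,118.43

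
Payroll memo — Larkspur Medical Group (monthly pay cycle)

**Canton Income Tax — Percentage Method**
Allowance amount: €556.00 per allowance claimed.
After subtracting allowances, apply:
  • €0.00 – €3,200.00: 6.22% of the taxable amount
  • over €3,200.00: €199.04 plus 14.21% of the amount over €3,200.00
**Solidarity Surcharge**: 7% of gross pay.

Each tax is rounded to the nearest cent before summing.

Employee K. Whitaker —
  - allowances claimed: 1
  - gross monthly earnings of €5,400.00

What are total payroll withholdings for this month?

Canton Income Tax: taxable = €5,400.00 − 1×€556.00 = €4,844.00
  €199.04 + 14.21% × (€4,844.00 − €3,200.00) = €199.04 + 14.21% × €1,644.00 = €432.65
Solidarity Surcharge: 7% × €5,400.00 = €378.00
Total: €432.65 + €378.00 = €810.65

€810.65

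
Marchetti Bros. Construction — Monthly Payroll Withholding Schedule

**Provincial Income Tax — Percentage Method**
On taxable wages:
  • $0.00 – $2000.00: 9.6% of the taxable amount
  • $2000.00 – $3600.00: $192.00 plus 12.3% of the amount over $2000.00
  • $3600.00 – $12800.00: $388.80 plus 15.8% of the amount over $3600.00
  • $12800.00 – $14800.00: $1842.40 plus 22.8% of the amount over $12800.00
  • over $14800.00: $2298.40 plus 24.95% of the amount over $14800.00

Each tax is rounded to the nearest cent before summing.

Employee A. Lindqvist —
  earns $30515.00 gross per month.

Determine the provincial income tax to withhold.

Provincial Income Tax: taxable = $30515.00
  $2298.40 + 24.95% × ($30515.00 − $14800.00) = $2298.40 + 24.95% × $15715.00 = $6219.29

$6219.29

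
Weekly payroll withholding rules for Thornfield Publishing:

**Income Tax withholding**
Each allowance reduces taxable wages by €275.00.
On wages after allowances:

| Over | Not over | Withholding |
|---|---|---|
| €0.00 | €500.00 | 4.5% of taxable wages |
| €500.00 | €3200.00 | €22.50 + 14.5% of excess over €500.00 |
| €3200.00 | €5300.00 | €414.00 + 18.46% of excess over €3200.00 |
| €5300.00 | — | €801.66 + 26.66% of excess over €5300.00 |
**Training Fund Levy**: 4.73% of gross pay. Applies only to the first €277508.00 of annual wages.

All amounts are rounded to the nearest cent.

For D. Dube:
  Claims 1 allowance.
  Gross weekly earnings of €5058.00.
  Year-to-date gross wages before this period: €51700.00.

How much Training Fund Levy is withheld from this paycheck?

Training Fund Levy: 4.73% × €5058.00 = €239.24

€239.24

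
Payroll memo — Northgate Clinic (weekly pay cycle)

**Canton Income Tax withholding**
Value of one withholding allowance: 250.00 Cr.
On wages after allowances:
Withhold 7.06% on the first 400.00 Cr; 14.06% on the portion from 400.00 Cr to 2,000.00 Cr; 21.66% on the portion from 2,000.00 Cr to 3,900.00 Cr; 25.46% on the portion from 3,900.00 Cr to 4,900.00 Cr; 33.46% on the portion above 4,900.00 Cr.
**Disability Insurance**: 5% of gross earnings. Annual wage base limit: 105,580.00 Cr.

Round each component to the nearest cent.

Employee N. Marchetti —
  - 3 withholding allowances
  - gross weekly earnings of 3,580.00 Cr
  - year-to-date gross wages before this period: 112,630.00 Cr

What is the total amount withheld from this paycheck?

Canton Income Tax: taxable = 3,580.00 Cr − 3×250.00 Cr = 2,830.00 Cr
  253.20 Cr + 21.66% × (2,830.00 Cr − 2,000.00 Cr) = 253.20 Cr + 21.66% × 830.00 Cr = 432.98 Cr
Disability Insurance: YTD 112,630.00 Cr ≥ cap 105,580.00 Cr → 0.00 Cr
Total: 432.98 Cr + 0.00 Cr = 432.98 Cr

432.98 Cr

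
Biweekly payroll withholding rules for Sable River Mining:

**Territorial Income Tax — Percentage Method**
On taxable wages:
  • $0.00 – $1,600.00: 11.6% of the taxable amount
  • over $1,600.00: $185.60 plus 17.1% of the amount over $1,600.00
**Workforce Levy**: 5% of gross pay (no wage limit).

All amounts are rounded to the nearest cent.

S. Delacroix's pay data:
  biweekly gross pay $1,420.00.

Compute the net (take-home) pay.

Territorial Income Tax: taxable = $1,420.00
  11.6% × $1,420.00 = $164.72
Workforce Levy: 5% × $1,420.00 = $71.00
Total withheld: $164.72 + $71.00 = $235.72
Net pay: $1,420.00 − $235.72 = $1,184.28

$1,184.28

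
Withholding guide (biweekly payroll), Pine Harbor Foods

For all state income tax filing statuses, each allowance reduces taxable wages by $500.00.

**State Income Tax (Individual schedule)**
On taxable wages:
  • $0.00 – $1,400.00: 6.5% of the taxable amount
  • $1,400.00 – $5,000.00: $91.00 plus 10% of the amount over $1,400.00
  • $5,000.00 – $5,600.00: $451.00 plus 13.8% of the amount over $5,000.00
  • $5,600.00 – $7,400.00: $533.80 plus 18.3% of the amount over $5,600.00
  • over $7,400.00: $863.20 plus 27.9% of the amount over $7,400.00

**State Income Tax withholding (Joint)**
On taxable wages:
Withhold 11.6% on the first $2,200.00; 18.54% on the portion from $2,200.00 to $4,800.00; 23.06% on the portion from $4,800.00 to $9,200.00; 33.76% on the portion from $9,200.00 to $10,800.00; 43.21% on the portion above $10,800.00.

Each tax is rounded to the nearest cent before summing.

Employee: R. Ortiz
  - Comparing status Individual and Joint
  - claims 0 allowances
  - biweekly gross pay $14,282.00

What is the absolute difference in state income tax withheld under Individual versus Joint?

State Income Tax (Individual): taxable = $14,282.00
  $863.20 + 27.9% × ($14,282.00 − $7,400.00) = $863.20 + 27.9% × $6,882.00 = $2,783.28
State Income Tax (Joint): taxable = $14,282.00
  $2,292.04 + 43.21% × ($14,282.00 − $10,800.00) = $2,292.04 + 43.21% × $3,482.00 = $3,796.61
Difference: |$2,783.28 − $3,796.61| = $1,013.33 (higher under Joint)

$1,013.33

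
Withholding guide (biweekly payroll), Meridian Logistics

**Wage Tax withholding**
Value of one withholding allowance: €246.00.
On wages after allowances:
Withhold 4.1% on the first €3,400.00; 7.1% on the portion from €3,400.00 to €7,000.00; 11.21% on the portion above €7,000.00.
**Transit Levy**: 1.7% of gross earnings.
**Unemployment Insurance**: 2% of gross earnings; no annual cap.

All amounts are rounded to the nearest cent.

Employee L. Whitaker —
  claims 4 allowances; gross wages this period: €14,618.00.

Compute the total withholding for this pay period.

Wage Tax: taxable = €14,618.00 − 4×€246.00 = €13,634.00
  €395.00 + 11.21% × (€13,634.00 − €7,000.00) = €395.00 + 11.21% × €6,634.00 = €1,138.67
Transit Levy: 1.7% × €14,618.00 = €248.51
Unemployment Insurance: 2% × €14,618.00 = €292.36
Total: €1,138.67 + €248.51 + €292.36 = €1,679.54

€1,679.54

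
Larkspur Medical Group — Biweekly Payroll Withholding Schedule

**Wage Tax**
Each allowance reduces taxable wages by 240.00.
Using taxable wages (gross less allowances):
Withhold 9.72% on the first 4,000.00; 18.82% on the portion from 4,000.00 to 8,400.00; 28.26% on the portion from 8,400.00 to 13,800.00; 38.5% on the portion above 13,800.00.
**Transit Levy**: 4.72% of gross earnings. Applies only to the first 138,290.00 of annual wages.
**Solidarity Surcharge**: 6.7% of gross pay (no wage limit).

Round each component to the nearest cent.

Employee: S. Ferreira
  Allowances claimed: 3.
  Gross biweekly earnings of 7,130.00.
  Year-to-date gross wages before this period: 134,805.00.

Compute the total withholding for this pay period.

1,484.56

Wage Tax: taxable = 7,130.00 − 3×240.00 = 6,410.00
  388.80 + 18.82% × (6,410.00 − 4,000.00) = 388.80 + 18.82% × 2,410.00 = 842.36
Transit Levy: cap 138,290.00 − YTD 134,805.00 = 3,485.00 subject; 4.72% × 3,485.00 = 164.49
Solidarity Surcharge: 6.7% × 7,130.00 = 477.71
Total: 842.36 + 164.49 + 477.71 = 1,484.56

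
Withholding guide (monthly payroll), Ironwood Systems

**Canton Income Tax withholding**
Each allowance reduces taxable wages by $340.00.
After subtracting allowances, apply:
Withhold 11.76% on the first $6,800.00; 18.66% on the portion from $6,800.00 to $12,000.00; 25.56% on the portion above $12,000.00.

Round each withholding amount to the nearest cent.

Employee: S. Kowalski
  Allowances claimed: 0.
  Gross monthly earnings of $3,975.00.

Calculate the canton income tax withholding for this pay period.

Canton Income Tax: taxable = $3,975.00
  11.76% × $3,975.00 = $467.46

$467.46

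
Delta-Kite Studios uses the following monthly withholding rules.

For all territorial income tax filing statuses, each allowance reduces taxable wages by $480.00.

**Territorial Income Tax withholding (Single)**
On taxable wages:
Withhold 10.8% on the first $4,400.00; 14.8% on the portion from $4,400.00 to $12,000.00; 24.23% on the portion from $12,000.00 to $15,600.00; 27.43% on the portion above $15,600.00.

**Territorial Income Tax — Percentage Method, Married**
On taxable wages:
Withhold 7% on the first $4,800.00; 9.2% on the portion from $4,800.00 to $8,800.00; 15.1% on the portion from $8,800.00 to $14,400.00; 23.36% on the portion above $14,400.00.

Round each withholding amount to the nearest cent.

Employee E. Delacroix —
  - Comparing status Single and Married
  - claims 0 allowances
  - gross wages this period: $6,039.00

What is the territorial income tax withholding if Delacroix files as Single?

Territorial Income Tax (Single): taxable = $6,039.00
  $475.20 + 14.8% × ($6,039.00 − $4,400.00) = $475.20 + 14.8% × $1,639.00 = $717.77

$717.77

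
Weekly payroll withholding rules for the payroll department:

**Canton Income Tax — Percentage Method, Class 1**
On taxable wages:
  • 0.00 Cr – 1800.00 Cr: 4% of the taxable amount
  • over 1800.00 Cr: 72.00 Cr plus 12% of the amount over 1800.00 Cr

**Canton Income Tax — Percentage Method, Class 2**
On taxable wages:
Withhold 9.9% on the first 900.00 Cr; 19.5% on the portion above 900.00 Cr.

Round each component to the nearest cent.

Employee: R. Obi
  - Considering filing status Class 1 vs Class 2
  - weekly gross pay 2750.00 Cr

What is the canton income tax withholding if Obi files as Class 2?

Canton Income Tax (Class 2): taxable = 2750.00 Cr
  89.10 Cr + 19.5% × (2750.00 Cr − 900.00 Cr) = 89.10 Cr + 19.5% × 1850.00 Cr = 449.85 Cr

449.85 Cr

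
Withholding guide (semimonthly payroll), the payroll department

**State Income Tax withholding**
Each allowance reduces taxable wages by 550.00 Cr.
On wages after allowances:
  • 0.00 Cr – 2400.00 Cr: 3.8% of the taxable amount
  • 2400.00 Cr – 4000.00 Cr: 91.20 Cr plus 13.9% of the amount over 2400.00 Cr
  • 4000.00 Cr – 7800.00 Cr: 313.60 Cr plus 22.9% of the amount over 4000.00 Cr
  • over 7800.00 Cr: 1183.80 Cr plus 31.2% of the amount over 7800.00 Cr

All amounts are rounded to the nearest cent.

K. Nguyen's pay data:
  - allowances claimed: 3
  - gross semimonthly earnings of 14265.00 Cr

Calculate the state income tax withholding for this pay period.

State Income Tax: taxable = 14265.00 Cr − 3×550.00 Cr = 12615.00 Cr
  1183.80 Cr + 31.2% × (12615.00 Cr − 7800.00 Cr) = 1183.80 Cr + 31.2% × 4815.00 Cr = 2686.08 Cr

2686.08 Cr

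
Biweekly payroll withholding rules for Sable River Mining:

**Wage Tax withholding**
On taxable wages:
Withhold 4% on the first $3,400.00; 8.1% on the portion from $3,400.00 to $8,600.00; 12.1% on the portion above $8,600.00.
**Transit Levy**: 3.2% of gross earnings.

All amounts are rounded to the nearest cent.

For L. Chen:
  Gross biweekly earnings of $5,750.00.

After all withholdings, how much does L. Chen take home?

Wage Tax: taxable = $5,750.00
  $136.00 + 8.1% × ($5,750.00 − $3,400.00) = $136.00 + 8.1% × $2,350.00 = $326.35
Transit Levy: 3.2% × $5,750.00 = $184.00
Total withheld: $326.35 + $184.00 = $510.35
Net pay: $5,750.00 − $510.35 = $5,239.65

$5,239.65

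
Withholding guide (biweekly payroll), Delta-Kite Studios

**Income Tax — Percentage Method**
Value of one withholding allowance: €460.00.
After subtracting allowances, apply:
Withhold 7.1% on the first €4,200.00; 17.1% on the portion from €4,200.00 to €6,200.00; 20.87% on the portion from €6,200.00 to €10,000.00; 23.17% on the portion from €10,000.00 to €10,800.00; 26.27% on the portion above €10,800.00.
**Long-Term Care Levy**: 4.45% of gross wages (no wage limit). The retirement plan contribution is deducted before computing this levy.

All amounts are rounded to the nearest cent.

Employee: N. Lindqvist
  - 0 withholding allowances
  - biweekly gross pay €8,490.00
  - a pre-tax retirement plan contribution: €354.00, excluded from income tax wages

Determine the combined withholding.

€1,406.29

Income Tax: taxable = €8,490.00 − €354.00 = €8,136.00
  €640.20 + 20.87% × (€8,136.00 − €6,200.00) = €640.20 + 20.87% × €1,936.00 = €1,044.24
Long-Term Care Levy: 4.45% × €8,136.00 = €362.05
Total: €1,044.24 + €362.05 = €1,406.29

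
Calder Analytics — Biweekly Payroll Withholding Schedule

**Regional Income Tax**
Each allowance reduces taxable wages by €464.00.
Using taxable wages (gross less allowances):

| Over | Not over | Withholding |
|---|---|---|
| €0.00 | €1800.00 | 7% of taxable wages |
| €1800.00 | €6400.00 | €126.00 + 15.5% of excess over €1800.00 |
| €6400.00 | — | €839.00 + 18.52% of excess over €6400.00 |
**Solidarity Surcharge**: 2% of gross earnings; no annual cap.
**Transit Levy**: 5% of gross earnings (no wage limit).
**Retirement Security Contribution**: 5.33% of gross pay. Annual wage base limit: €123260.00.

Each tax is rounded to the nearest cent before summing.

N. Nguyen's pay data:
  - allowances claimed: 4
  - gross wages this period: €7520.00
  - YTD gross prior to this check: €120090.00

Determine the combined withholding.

Regional Income Tax: taxable = €7520.00 − 4×€464.00 = €5664.00
  €126.00 + 15.5% × (€5664.00 − €1800.00) = €126.00 + 15.5% × €3864.00 = €724.92
Solidarity Surcharge: 2% × €7520.00 = €150.40
Transit Levy: 5% × €7520.00 = €376.00
Retirement Security Contribution: cap €123260.00 − YTD €120090.00 = €3170.00 subject; 5.33% × €3170.00 = €168.96
Total: €724.92 + €150.40 + €376.00 + €168.96 = €1420.28

€1420.28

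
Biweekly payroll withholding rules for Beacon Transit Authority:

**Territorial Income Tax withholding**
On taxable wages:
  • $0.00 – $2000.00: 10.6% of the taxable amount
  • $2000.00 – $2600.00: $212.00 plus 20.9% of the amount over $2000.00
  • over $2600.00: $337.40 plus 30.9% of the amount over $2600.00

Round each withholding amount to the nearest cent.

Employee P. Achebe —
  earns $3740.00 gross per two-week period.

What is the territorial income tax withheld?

Territorial Income Tax: taxable = $3740.00
  $337.40 + 30.9% × ($3740.00 − $2600.00) = $337.40 + 30.9% × $1140.00 = $689.66

$689.66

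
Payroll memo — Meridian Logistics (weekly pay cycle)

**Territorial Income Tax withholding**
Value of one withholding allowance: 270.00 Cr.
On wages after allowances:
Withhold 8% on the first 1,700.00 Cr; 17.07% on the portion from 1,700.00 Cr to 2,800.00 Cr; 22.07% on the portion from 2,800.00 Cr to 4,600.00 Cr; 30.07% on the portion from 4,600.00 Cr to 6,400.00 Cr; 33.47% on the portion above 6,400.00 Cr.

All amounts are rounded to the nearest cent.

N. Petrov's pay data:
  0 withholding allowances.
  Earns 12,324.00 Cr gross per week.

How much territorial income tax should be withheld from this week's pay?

Territorial Income Tax: taxable = 12,324.00 Cr
  1,262.29 Cr + 33.47% × (12,324.00 Cr − 6,400.00 Cr) = 1,262.29 Cr + 33.47% × 5,924.00 Cr = 3,245.05 Cr

3,245.05 Cr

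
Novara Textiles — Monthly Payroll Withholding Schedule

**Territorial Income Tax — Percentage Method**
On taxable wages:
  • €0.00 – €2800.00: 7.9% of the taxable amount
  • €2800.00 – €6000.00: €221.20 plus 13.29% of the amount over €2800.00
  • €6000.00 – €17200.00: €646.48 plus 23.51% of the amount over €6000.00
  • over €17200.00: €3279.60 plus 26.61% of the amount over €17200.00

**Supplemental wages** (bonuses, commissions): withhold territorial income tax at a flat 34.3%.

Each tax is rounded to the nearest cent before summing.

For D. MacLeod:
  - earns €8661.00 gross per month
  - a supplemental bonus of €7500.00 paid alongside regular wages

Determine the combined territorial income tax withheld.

Territorial Income Tax: taxable = €8661.00
  €646.48 + 23.51% × (€8661.00 − €6000.00) = €646.48 + 23.51% × €2661.00 = €1272.08
Supplemental (34.3% flat on bonus): 34.3% × €7500.00 = €2572.50
Total territorial income tax: €1272.08 + €2572.50 = €3844.58

€3844.58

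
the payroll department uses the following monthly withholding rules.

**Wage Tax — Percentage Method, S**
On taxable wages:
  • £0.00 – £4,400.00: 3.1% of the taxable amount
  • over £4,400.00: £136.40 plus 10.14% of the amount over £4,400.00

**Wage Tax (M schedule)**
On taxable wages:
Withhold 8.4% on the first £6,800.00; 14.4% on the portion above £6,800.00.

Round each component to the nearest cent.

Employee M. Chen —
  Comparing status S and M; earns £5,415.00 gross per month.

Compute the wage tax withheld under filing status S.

Wage Tax (S): taxable = £5,415.00
  £136.40 + 10.14% × (£5,415.00 − £4,400.00) = £136.40 + 10.14% × £1,015.00 = £239.32

£239.32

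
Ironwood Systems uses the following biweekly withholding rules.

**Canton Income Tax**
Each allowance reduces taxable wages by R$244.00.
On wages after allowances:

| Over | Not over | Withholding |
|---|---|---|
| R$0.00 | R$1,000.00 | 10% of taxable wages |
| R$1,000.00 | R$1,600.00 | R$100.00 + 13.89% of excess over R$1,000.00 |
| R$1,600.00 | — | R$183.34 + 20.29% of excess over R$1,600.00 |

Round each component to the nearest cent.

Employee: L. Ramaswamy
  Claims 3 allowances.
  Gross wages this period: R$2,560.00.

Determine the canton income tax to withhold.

R$229.60

Canton Income Tax: taxable = R$2,560.00 − 3×R$244.00 = R$1,828.00
  R$183.34 + 20.29% × (R$1,828.00 − R$1,600.00) = R$183.34 + 20.29% × R$228.00 = R$229.60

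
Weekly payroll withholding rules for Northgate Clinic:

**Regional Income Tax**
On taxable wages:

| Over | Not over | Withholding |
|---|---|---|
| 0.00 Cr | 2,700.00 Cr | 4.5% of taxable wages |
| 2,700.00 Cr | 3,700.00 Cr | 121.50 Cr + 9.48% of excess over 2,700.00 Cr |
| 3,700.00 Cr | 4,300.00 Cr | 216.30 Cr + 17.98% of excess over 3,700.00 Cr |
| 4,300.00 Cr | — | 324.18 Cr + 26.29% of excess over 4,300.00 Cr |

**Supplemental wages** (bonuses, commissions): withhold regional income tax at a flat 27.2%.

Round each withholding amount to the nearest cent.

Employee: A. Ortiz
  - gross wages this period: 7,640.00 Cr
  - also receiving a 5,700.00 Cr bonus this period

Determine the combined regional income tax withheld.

Regional Income Tax: taxable = 7,640.00 Cr
  324.18 Cr + 26.29% × (7,640.00 Cr − 4,300.00 Cr) = 324.18 Cr + 26.29% × 3,340.00 Cr = 1,202.27 Cr
Supplemental (27.2% flat on bonus): 27.2% × 5,700.00 Cr = 1,550.40 Cr
Total regional income tax: 1,202.27 Cr + 1,550.40 Cr = 2,752.67 Cr

2,752.67 Cr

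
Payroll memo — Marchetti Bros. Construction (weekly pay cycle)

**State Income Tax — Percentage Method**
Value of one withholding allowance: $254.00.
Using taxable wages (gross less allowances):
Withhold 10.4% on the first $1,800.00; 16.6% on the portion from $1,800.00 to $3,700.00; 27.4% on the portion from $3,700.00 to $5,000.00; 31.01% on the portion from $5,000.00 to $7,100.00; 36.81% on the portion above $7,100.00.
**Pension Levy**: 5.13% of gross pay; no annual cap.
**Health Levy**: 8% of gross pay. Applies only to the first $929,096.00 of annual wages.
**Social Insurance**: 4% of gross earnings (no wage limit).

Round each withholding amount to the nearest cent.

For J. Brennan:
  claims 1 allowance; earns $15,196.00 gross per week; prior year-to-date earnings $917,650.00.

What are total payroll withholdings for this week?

$6,699.72

State Income Tax: taxable = $15,196.00 − 1×$254.00 = $14,942.00
  $1,510.01 + 36.81% × ($14,942.00 − $7,100.00) = $1,510.01 + 36.81% × $7,842.00 = $4,396.65
Pension Levy: 5.13% × $15,196.00 = $779.55
Health Levy: cap $929,096.00 − YTD $917,650.00 = $11,446.00 subject; 8% × $11,446.00 = $915.68
Social Insurance: 4% × $15,196.00 = $607.84
Total: $4,396.65 + $779.55 + $915.68 + $607.84 = $6,699.72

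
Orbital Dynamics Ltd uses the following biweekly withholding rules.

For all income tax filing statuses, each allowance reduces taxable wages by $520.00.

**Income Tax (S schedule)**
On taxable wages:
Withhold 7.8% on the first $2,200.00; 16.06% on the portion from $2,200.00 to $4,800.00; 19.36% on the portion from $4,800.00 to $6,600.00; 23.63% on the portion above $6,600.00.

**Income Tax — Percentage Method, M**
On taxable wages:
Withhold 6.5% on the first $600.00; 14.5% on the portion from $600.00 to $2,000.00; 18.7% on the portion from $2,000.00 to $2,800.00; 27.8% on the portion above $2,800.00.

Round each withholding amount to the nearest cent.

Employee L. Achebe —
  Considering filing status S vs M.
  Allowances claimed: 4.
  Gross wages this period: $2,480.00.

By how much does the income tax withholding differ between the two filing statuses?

Income Tax (S): taxable = $2,480.00 − 4×$520.00 = $400.00
  7.8% × $400.00 = $31.20
Income Tax (M): taxable = $2,480.00 − 4×$520.00 = $400.00
  6.5% × $400.00 = $26.00
Difference: |$31.20 − $26.00| = $5.20 (higher under S)

$5.20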